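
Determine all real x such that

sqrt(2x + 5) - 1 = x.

Isolate the radical: sqrt(2x + 5) = x + 1.
Square both sides: 2x + 5 = (x + 1)^2.
Expand and rearrange: x^2 - 4 = 0.
Solving gives x = 2 or x = -2.
Check each candidate in the original equation:
  x = 2: sqrt(9) = 3, while x + 1 = 3 — valid.
  x = -2: sqrt(1) = 1, while x + 1 = -1 — extraneous.

x = 2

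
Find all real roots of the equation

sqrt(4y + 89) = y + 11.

y = -2

Square both sides: 4y + 89 = (y + 11)^2.
Expand and rearrange: y^2 + 18y + 32 = 0.
Solving gives y = -2 or y = -16.
Check each candidate in the original equation:
  y = -2: sqrt(81) = 9, while y + 11 = 9 — valid.
  y = -16: sqrt(25) = 5, while y + 11 = -5 — extraneous.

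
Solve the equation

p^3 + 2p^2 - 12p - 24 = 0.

p = -3.4641 or p = -2 or p = 3.4641

Possible rational roots are divisors of -24. Testing p = -2 gives 0, so (p + 2) is a factor.
Divide: p^3 + 2p^2 - 12p - 24 = (p + 2)(p^2 - 12).
Apply the quadratic formula to p^2 - 12 = 0: p = (0 +/- sqrt(48))/2, i.e. p ~= 3.4641 or p ~= -3.4641.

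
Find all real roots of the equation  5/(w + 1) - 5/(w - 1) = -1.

Multiply both sides by (w + 1)(w - 1):
5(w - 1) - 5(w + 1) = -(w + 1)(w - 1).
Expand and collect terms: -w² + 11 = 0.
By the quadratic formula, w = (0 ± √44) / -2, so w ≈ -3.3166 or w ≈ 3.3166.
Neither value makes a denominator zero (w ≠ -1, w ≠ 1), so both are valid.

w = -3.3166 or w = 3.3166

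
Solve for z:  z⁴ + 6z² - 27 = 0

Let u = z². The equation becomes u² + 6u - 27 = 0.
Factor: (u + 9)(u - 3) = 0, so u = -9 or u = 3.
z² = -9 < 0 has no real solution.
z² = 3 gives z = ±√(3) ≈ ±1.7321.

z = -1.7321 or z = 1.7321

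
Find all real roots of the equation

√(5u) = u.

u = 0 or u = 5

Square both sides: 5u = (u)².
Expand and rearrange: u² - 5u = 0.
Solving gives u = 5 or u = 0.
Check each candidate in the original equation:
  u = 5: √(25) = 5, while u = 5 — valid.
  u = 0: √(0) = 0, while u = 0 — valid.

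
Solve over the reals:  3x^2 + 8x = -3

x = -2.2153 or x = -0.4514

Rearrange to standard form: 3x^2 + 8x + 3 = 0.
Discriminant: (8)^2 - 4*3*3 = 28.
Quadratic formula: x = (-8 +/- sqrt(28)) / 6.
So x = -4/3 + sqrt(7)/3 ~= -0.4514 or x = -4/3 - sqrt(7)/3 ~= -2.2153.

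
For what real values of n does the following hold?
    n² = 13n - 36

Bring every term to one side: n² - 13n + 36 = 0.
Factor: (n - 4)(n - 9) = 0.
So n = 4 or n = 9.

n = 4 or n = 9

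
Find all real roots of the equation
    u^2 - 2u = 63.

u = -7 or u = 9

Bring every term to one side: u^2 - 2u - 63 = 0.
Factor: (u - 9)(u + 7) = 0.
So u = 9 or u = -7.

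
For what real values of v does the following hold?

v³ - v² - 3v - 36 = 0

v = 4

Possible rational roots are divisors of -36. Testing v = 4 gives 0, so (v - 4) is a factor.
Divide: v³ - v² - 3v - 36 = (v - 4)(v² + 3v + 9).
The quadratic v² + 3v + 9 has discriminant -27 < 0, so no further real roots.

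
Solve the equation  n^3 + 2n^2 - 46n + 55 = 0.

Possible rational roots are divisors of 55. Testing n = 5 gives 0, so (n - 5) is a factor.
Divide: n^3 + 2n^2 - 46n + 55 = (n - 5)(n^2 + 7n - 11).
Apply the quadratic formula to n^2 + 7n - 11 = 0: n = (-7 +/- sqrt(93))/2, i.e. n ~= 1.3218 or n ~= -8.3218.

n = -8.3218 or n = 1.3218 or n = 5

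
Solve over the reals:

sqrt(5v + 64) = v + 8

v = 0

Square both sides: 5v + 64 = (v + 8)^2.
Expand and rearrange: v^2 + 11v = 0.
Solving gives v = 0 or v = -11.
Check each candidate in the original equation:
  v = 0: sqrt(64) = 8, while v + 8 = 8 — valid.
  v = -11: sqrt(9) = 3, while v + 8 = -3 — extraneous.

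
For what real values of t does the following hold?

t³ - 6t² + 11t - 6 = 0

t = 1 or t = 2 or t = 3

Possible rational roots are divisors of -6. Testing t = 1 gives 0, so (t - 1) is a factor.
Divide: t³ - 6t² + 11t - 6 = (t - 1)(t² - 5t + 6).
Factor the quadratic: t = 3 or t = 2.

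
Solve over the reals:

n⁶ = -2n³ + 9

Let u = n³. The equation becomes u² + 2u - 9 = 0.
By the quadratic formula, u = -1 + √(10) or u = -√(10) - 1.
n³ = -1 + √(10) gives n = ∛(-1 + √(10)) ≈ 1.2931.
n³ = -√(10) - 1 gives n = -∛(1 + √(10)) ≈ -1.6086.

n = -1.6086 or n = 1.2931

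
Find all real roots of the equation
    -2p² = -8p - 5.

p = -0.5495 or p = 4.5495

Rearrange to standard form: -2p² + 8p + 5 = 0.
Discriminant: (8)² − 4·(-2)·5 = 104.
Quadratic formula: p = (-8 ± √104) / (-4).
So p = 2 - √(26)/2 ≈ -0.5495 or p = 2 + √(26)/2 ≈ 4.5495.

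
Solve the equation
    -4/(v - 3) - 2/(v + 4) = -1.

Multiply both sides by (v - 3)(v + 4):
-4(v + 4) - 2(v - 3) = -(v - 3)(v + 4).
Expand and collect terms: -v² + 5v + 22 = 0.
By the quadratic formula, v = (-5 ± √113) / -2, so v ≈ -2.8151 or v ≈ 7.8151.
Neither value makes a denominator zero (v ≠ 3, v ≠ -4), so both are valid.

v = -2.8151 or v = 7.8151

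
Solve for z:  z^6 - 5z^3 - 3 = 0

z = -0.815 or z = 1.7696

Let u = z^3. The equation becomes u^2 - 5u - 3 = 0.
By the quadratic formula, u = 5/2 + sqrt(37)/2 or u = 5/2 - sqrt(37)/2.
z^3 = 5/2 + sqrt(37)/2 gives z = (5/2 + sqrt(37)/2)^(1/3) ~= 1.7696.
z^3 = 5/2 - sqrt(37)/2 gives z = -(-5/2 + sqrt(37)/2)^(1/3) ~= -0.815.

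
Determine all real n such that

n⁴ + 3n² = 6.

n = -1.1714 or n = 1.1714

Let u = n². The equation becomes u² + 3u - 6 = 0.
By the quadratic formula, u = -3/2 + √(33)/2 or u = -√(33)/2 - 3/2.
n² = -3/2 + √(33)/2 gives n = ±√(-3/2 + √(33)/2) ≈ ±1.1714.
n² = -√(33)/2 - 3/2 < 0 has no real solution.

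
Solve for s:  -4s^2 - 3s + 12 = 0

s = -2.1472 or s = 1.3972

Discriminant: (-3)^2 - 4*(-4)*12 = 201.
Quadratic formula: s = (3 +/- sqrt(201)) / (-8).
So s = -sqrt(201)/8 - 3/8 ~= -2.1472 or s = -3/8 + sqrt(201)/8 ~= 1.3972.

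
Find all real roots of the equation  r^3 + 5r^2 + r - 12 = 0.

r = -4 or r = -2.3028 or r = 1.3028

Possible rational roots are divisors of -12. Testing r = -4 gives 0, so (r + 4) is a factor.
Divide: r^3 + 5r^2 + r - 12 = (r + 4)(r^2 + r - 3).
Apply the quadratic formula to r^2 + r - 3 = 0: r = (-1 +/- sqrt(13))/2, i.e. r ~= 1.3028 or r ~= -2.3028.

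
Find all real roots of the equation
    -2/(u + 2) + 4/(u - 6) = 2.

u = -2.8151 or u = 7.8151

Multiply both sides by (u + 2)(u - 6):
-2(u - 6) + 4(u + 2) = 2(u + 2)(u - 6).
Expand and collect terms: 2u^2 - 10u - 44 = 0.
By the quadratic formula, u = (10 +/- sqrt(452)) / 4, so u ~= 7.8151 or u ~= -2.8151.
Neither value makes a denominator zero (u != -2, u != 6), so both are valid.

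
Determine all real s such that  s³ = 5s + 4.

Rearrange: s³ - 5s - 4 = 0.
Possible rational roots are divisors of -4. Testing s = -1 gives 0, so (s + 1) is a factor.
Divide: s³ - 5s - 4 = (s + 1)(s² - s - 4).
Apply the quadratic formula to s² - s - 4 = 0: s = (1 ± √17)/2, i.e. s ≈ 2.5616 or s ≈ -1.5616.

s = -1.5616 or s = -1 or s = 2.5616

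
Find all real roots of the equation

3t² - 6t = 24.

Bring every term to one side: 3t² - 6t - 24 = 0.
Factor: 3(t + 2)(t - 4) = 0.
So t = -2 or t = 4.

t = -2 or t = 4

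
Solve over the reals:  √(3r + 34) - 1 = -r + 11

r = 5

Isolate the radical: √(3r + 34) = -r + 12.
Square both sides: 3r + 34 = (-r + 12)².
Expand and rearrange: r² - 27r + 110 = 0.
Solving gives r = 22 or r = 5.
Check each candidate in the original equation:
  r = 22: √(100) = 10, while -r + 12 = -10 — extraneous.
  r = 5: √(49) = 7, while -r + 12 = 7 — valid.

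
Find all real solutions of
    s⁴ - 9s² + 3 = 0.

s = -2.9417 or s = -0.5888 or s = 0.5888 or s = 2.9417

Let u = s². The equation becomes u² - 9u + 3 = 0.
By the quadratic formula, u = √(69)/2 + 9/2 or u = 9/2 - √(69)/2.
s² = √(69)/2 + 9/2 gives s = ±√(√(69)/2 + 9/2) ≈ ±2.9417.
s² = 9/2 - √(69)/2 gives s = ±√(9/2 - √(69)/2) ≈ ±0.5888.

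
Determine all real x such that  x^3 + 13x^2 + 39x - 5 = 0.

Possible rational roots are divisors of -5. Testing x = -5 gives 0, so (x + 5) is a factor.
Divide: x^3 + 13x^2 + 39x - 5 = (x + 5)(x^2 + 8x - 1).
Apply the quadratic formula to x^2 + 8x - 1 = 0: x = (-8 +/- sqrt(68))/2, i.e. x ~= 0.1231 or x ~= -8.1231.

x = -8.1231 or x = -5 or x = 0.1231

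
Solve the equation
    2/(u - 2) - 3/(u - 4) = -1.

u = 1 or u = 6

Multiply both sides by (u - 2)(u - 4):
2(u - 4) - 3(u - 2) = -(u - 2)(u - 4).
Expand and collect terms: -u² + 7u - 6 = 0.
Factor or apply the quadratic formula: u = 1 or u = 6.
Neither value makes a denominator zero (u ≠ 2, u ≠ 4), so both are valid.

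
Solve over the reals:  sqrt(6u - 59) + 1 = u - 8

Isolate the radical: sqrt(6u - 59) = u - 9.
Square both sides: 6u - 59 = (u - 9)^2.
Expand and rearrange: u^2 - 24u + 140 = 0.
Solving gives u = 14 or u = 10.
Check each candidate in the original equation:
  u = 14: sqrt(25) = 5, while u - 9 = 5 — valid.
  u = 10: sqrt(1) = 1, while u - 9 = 1 — valid.

u = 10 or u = 14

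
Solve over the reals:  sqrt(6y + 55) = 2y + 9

Square both sides: 6y + 55 = (2y + 9)^2.
Expand and rearrange: 4y^2 + 30y + 26 = 0.
Solving gives y = -1 or y = -6.5.
Check each candidate in the original equation:
  y = -1: sqrt(49) = 7, while 2y + 9 = 7 — valid.
  y = -6.5: sqrt(16) = 4, while 2y + 9 = -4 — extraneous.

y = -1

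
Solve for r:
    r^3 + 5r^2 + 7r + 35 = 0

Possible rational roots are divisors of 35. Testing r = -5 gives 0, so (r + 5) is a factor.
Divide: r^3 + 5r^2 + 7r + 35 = (r + 5)(r^2 + 7).
The quadratic r^2 + 7 has discriminant -28 < 0, so no further real roots.

r = -5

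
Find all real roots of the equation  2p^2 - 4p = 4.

Rearrange to standard form: 2p^2 - 4p - 4 = 0.
Discriminant: (-4)^2 - 4*2*(-4) = 48.
Quadratic formula: p = (4 +/- sqrt(48)) / 4.
So p = 1 + sqrt(3) ~= 2.7321 or p = 1 - sqrt(3) ~= -0.7321.

p = -0.7321 or p = 2.7321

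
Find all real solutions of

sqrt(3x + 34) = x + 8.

Square both sides: 3x + 34 = (x + 8)^2.
Expand and rearrange: x^2 + 13x + 30 = 0.
Solving gives x = -3 or x = -10.
Check each candidate in the original equation:
  x = -3: sqrt(25) = 5, while x + 8 = 5 — valid.
  x = -10: sqrt(4) = 2, while x + 8 = -2 — extraneous.

x = -3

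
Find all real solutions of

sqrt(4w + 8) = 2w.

Square both sides: 4w + 8 = (2w)^2.
Expand and rearrange: 4w^2 - 4w - 8 = 0.
Solving gives w = 2 or w = -1.
Check each candidate in the original equation:
  w = 2: sqrt(16) = 4, while 2w = 4 — valid.
  w = -1: sqrt(4) = 2, while 2w = -2 — extraneous.

w = 2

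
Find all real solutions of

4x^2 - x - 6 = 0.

x = -1.1061 or x = 1.3561

Discriminant: (-1)^2 - 4*4*(-6) = 97.
Quadratic formula: x = (1 +/- sqrt(97)) / 8.
So x = 1/8 + sqrt(97)/8 ~= 1.3561 or x = 1/8 - sqrt(97)/8 ~= -1.1061.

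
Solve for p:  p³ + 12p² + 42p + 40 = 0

Possible rational roots are divisors of 40. Testing p = -4 gives 0, so (p + 4) is a factor.
Divide: p³ + 12p² + 42p + 40 = (p + 4)(p² + 8p + 10).
Apply the quadratic formula to p² + 8p + 10 = 0: p = (-8 ± √24)/2, i.e. p ≈ -1.5505 or p ≈ -6.4495.

p = -6.4495 or p = -4 or p = -1.5505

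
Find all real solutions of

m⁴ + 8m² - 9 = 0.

m = -1 or m = 1

Let u = m². The equation becomes u² + 8u - 9 = 0.
Factor: (u + 9)(u - 1) = 0, so u = -9 or u = 1.
m² = -9 < 0 has no real solution.
m² = 1 gives m = ±1.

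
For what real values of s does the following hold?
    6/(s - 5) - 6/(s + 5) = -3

s = -2.2361 or s = 2.2361

Multiply both sides by (s - 5)(s + 5):
6(s + 5) - 6(s - 5) = -3(s - 5)(s + 5).
Expand and collect terms: -3s² + 15 = 0.
By the quadratic formula, s = (0 ± √180) / -6, so s ≈ -2.2361 or s ≈ 2.2361.
Neither value makes a denominator zero (s ≠ 5, s ≠ -5), so both are valid.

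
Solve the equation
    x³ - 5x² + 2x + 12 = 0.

x = -1.2361 or x = 3 or x = 3.2361

Possible rational roots are divisors of 12. Testing x = 3 gives 0, so (x - 3) is a factor.
Divide: x³ - 5x² + 2x + 12 = (x - 3)(x² - 2x - 4).
Apply the quadratic formula to x² - 2x - 4 = 0: x = (2 ± √20)/2, i.e. x ≈ 3.2361 or x ≈ -1.2361.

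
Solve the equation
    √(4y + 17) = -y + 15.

Square both sides: 4y + 17 = (-y + 15)².
Expand and rearrange: y² - 34y + 208 = 0.
Solving gives y = 26 or y = 8.
Check each candidate in the original equation:
  y = 26: √(121) = 11, while -y + 15 = -11 — extraneous.
  y = 8: √(49) = 7, while -y + 15 = 7 — valid.

y = 8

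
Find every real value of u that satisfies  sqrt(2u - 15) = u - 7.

Square both sides: 2u - 15 = (u - 7)^2.
Expand and rearrange: u^2 - 16u + 64 = 0.
This gives the repeated root u = 8.
Check in the original equation:
  u = 8: sqrt(1) = 1, while u - 7 = 1 — valid.

u = 8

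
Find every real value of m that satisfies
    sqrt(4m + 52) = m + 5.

Square both sides: 4m + 52 = (m + 5)^2.
Expand and rearrange: m^2 + 6m - 27 = 0.
Solving gives m = 3 or m = -9.
Check each candidate in the original equation:
  m = 3: sqrt(64) = 8, while m + 5 = 8 — valid.
  m = -9: sqrt(16) = 4, while m + 5 = -4 — extraneous.

m = 3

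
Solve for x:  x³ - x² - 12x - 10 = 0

x = -2.3166 or x = -1 or x = 4.3166

Possible rational roots are divisors of -10. Testing x = -1 gives 0, so (x + 1) is a factor.
Divide: x³ - x² - 12x - 10 = (x + 1)(x² - 2x - 10).
Apply the quadratic formula to x² - 2x - 10 = 0: x = (2 ± √44)/2, i.e. x ≈ 4.3166 or x ≈ -2.3166.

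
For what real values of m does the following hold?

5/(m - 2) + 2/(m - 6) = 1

m = 4.2984 or m = 10.7016

Multiply both sides by (m - 2)(m - 6):
5(m - 6) + 2(m - 2) = (m - 2)(m - 6).
Expand and collect terms: m² - 15m + 46 = 0.
By the quadratic formula, m = (15 ± √41) / 2, so m ≈ 10.7016 or m ≈ 4.2984.
Neither value makes a denominator zero (m ≠ 2, m ≠ 6), so both are valid.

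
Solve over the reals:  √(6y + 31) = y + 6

Square both sides: 6y + 31 = (y + 6)².
Expand and rearrange: y² + 6y + 5 = 0.
Solving gives y = -1 or y = -5.
Check each candidate in the original equation:
  y = -1: √(25) = 5, while y + 6 = 5 — valid.
  y = -5: √(1) = 1, while y + 6 = 1 — valid.

y = -5 or y = -1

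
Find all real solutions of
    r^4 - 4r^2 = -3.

r = -1.7321 or r = -1 or r = 1 or r = 1.7321

Let u = r^2. The equation becomes u^2 - 4u + 3 = 0.
Factor: (u - 1)(u - 3) = 0, so u = 1 or u = 3.
r^2 = 1 gives r = +/-1.
r^2 = 3 gives r = +/-sqrt(3) ~= +/-1.7321.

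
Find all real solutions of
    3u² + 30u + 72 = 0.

Factor: 3(u + 4)(u + 6) = 0.
So u = -4 or u = -6.

u = -6 or u = -4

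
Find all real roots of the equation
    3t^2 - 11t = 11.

t = -0.8177 or t = 4.4843

Rearrange to standard form: 3t^2 - 11t - 11 = 0.
Discriminant: (-11)^2 - 4*3*(-11) = 253.
Quadratic formula: t = (11 +/- sqrt(253)) / 6.
So t = 11/6 + sqrt(253)/6 ~= 4.4843 or t = 11/6 - sqrt(253)/6 ~= -0.8177.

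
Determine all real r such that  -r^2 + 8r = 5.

r = 0.6834 or r = 7.3166

Rearrange to standard form: -r^2 + 8r - 5 = 0.
Discriminant: (8)^2 - 4*(-1)*(-5) = 44.
Quadratic formula: r = (-8 +/- sqrt(44)) / (-2).
So r = 4 - sqrt(11) ~= 0.6834 or r = sqrt(11) + 4 ~= 7.3166.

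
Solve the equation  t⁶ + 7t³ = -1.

t = -1.8995 or t = -0.5264

Let u = t³. The equation becomes u² + 7u + 1 = 0.
By the quadratic formula, u = -7/2 + 3·√(5)/2 or u = -7/2 - 3·√(5)/2.
t³ = -7/2 + 3·√(5)/2 gives t = -∛(7/2 - 3·√(5)/2) ≈ -0.5264.
t³ = -7/2 - 3·√(5)/2 gives t = -∛(3·√(5)/2 + 7/2) ≈ -1.8995.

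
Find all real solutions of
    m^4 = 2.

m = -1.1892 or m = 1.1892

Let u = m^2. The equation becomes u^2 - 2 = 0.
By the quadratic formula, u = sqrt(2) or u = -sqrt(2).
m^2 = sqrt(2) gives m = +/-2**(1/4) ~= +/-1.1892.
m^2 = -sqrt(2) < 0 has no real solution.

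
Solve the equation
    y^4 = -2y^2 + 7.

y = -1.3522 or y = 1.3522

Let u = y^2. The equation becomes u^2 + 2u - 7 = 0.
By the quadratic formula, u = -1 + 2*sqrt(2) or u = -2*sqrt(2) - 1.
y^2 = -1 + 2*sqrt(2) gives y = +/-sqrt(-1 + 2*sqrt(2)) ~= +/-1.3522.
y^2 = -2*sqrt(2) - 1 < 0 has no real solution.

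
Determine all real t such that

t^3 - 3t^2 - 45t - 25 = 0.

t = -5 or t = -0.5826 or t = 8.5826

Possible rational roots are divisors of -25. Testing t = -5 gives 0, so (t + 5) is a factor.
Divide: t^3 - 3t^2 - 45t - 25 = (t + 5)(t^2 - 8t - 5).
Apply the quadratic formula to t^2 - 8t - 5 = 0: t = (8 +/- sqrt(84))/2, i.e. t ~= 8.5826 or t ~= -0.5826.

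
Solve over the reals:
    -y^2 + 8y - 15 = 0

Factor: -1(y - 5)(y - 3) = 0.
So y = 5 or y = 3.

y = 3 or y = 5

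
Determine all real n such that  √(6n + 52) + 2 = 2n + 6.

n = 2

Isolate the radical: √(6n + 52) = 2n + 4.
Square both sides: 6n + 52 = (2n + 4)².
Expand and rearrange: 4n² + 10n - 36 = 0.
Solving gives n = 2 or n = -4.5.
Check each candidate in the original equation:
  n = 2: √(64) = 8, while 2n + 4 = 8 — valid.
  n = -4.5: √(25) = 5, while 2n + 4 = -5 — extraneous.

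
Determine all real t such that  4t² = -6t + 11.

t = -2.57 or t = 1.07

Rearrange to standard form: 4t² + 6t - 11 = 0.
Discriminant: (6)² − 4·4·(-11) = 212.
Quadratic formula: t = (-6 ± √212) / 8.
So t = -3/4 + √(53)/4 ≈ 1.07 or t = -√(53)/4 - 3/4 ≈ -2.57.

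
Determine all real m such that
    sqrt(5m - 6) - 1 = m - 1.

m = 2 or m = 3

Isolate the radical: sqrt(5m - 6) = m.
Square both sides: 5m - 6 = (m)^2.
Expand and rearrange: m^2 - 5m + 6 = 0.
Solving gives m = 3 or m = 2.
Check each candidate in the original equation:
  m = 3: sqrt(9) = 3, while m = 3 — valid.
  m = 2: sqrt(4) = 2, while m = 2 — valid.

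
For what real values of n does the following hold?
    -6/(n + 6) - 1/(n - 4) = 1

n = -12.3899 or n = 3.3899

Multiply both sides by (n + 6)(n - 4):
-6(n - 4) - (n + 6) = (n + 6)(n - 4).
Expand and collect terms: n^2 + 9n - 42 = 0.
By the quadratic formula, n = (-9 +/- sqrt(249)) / 2, so n ~= 3.3899 or n ~= -12.3899.
Neither value makes a denominator zero (n != -6, n != 4), so both are valid.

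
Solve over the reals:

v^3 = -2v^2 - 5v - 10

v = -2

Rearrange: v^3 + 2v^2 + 5v + 10 = 0.
Possible rational roots are divisors of 10. Testing v = -2 gives 0, so (v + 2) is a factor.
Divide: v^3 + 2v^2 + 5v + 10 = (v + 2)(v^2 + 5).
The quadratic v^2 + 5 has discriminant -20 < 0, so no further real roots.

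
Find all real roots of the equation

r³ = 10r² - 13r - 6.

Rearrange: r³ - 10r² + 13r + 6 = 0.
Possible rational roots are divisors of 6. Testing r = 2 gives 0, so (r - 2) is a factor.
Divide: r³ - 10r² + 13r + 6 = (r - 2)(r² - 8r - 3).
Apply the quadratic formula to r² - 8r - 3 = 0: r = (8 ± √76)/2, i.e. r ≈ 8.3589 or r ≈ -0.3589.

r = -0.3589 or r = 2 or r = 8.3589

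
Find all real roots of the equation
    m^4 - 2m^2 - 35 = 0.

m = -2.6458 or m = 2.6458

Let u = m^2. The equation becomes u^2 - 2u - 35 = 0.
Factor: (u + 5)(u - 7) = 0, so u = -5 or u = 7.
m^2 = -5 < 0 has no real solution.
m^2 = 7 gives m = +/-sqrt(7) ~= +/-2.6458.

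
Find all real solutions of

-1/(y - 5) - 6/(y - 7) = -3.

y = 5.1597 or y = 9.1736

Multiply both sides by (y - 5)(y - 7):
-(y - 7) - 6(y - 5) = -3(y - 5)(y - 7).
Expand and collect terms: -3y² + 43y - 142 = 0.
By the quadratic formula, y = (-43 ± √145) / -6, so y ≈ 5.1597 or y ≈ 9.1736.
Neither value makes a denominator zero (y ≠ 5, y ≠ 7), so both are valid.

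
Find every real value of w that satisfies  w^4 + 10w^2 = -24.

Let u = w^2. The equation becomes u^2 + 10u + 24 = 0.
Factor: (u + 4)(u + 6) = 0, so u = -4 or u = -6.
w^2 = -4 < 0 has no real solution.
w^2 = -6 < 0 has no real solution.

No real solutions.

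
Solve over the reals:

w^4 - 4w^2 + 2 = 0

w = -1.8478 or w = -0.7654 or w = 0.7654 or w = 1.8478

Let u = w^2. The equation becomes u^2 - 4u + 2 = 0.
By the quadratic formula, u = sqrt(2) + 2 or u = 2 - sqrt(2).
w^2 = sqrt(2) + 2 gives w = +/-sqrt(sqrt(2) + 2) ~= +/-1.8478.
w^2 = 2 - sqrt(2) gives w = +/-sqrt(2 - sqrt(2)) ~= +/-0.7654.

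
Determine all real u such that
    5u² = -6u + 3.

Rearrange to standard form: 5u² + 6u - 3 = 0.
Discriminant: (6)² − 4·5·(-3) = 96.
Quadratic formula: u = (-6 ± √96) / 10.
So u = -3/5 + 2·√(6)/5 ≈ 0.3798 or u = -2·√(6)/5 - 3/5 ≈ -1.5798.

u = -1.5798 or u = 0.3798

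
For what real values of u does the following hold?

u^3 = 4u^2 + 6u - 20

Rearrange: u^3 - 4u^2 - 6u + 20 = 0.
Possible rational roots are divisors of 20. Testing u = 2 gives 0, so (u - 2) is a factor.
Divide: u^3 - 4u^2 - 6u + 20 = (u - 2)(u^2 - 2u - 10).
Apply the quadratic formula to u^2 - 2u - 10 = 0: u = (2 +/- sqrt(44))/2, i.e. u ~= 4.3166 or u ~= -2.3166.

u = -2.3166 or u = 2 or u = 4.3166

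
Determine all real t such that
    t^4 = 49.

Let u = t^2. The equation becomes u^2 - 49 = 0.
Factor: (u + 7)(u - 7) = 0, so u = -7 or u = 7.
t^2 = -7 < 0 has no real solution.
t^2 = 7 gives t = +/-sqrt(7) ~= +/-2.6458.

t = -2.6458 or t = 2.6458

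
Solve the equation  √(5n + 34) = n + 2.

Square both sides: 5n + 34 = (n + 2)².
Expand and rearrange: n² - n - 30 = 0.
Solving gives n = 6 or n = -5.
Check each candidate in the original equation:
  n = 6: √(64) = 8, while n + 2 = 8 — valid.
  n = -5: √(9) = 3, while n + 2 = -3 — extraneous.

n = 6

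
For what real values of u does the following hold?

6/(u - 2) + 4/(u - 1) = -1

u = -8.4244 or u = 1.4244

Multiply both sides by (u - 2)(u - 1):
6(u - 1) + 4(u - 2) = -(u - 2)(u - 1).
Expand and collect terms: -u² - 7u + 12 = 0.
By the quadratic formula, u = (7 ± √97) / -2, so u ≈ -8.4244 or u ≈ 1.4244.
Neither value makes a denominator zero (u ≠ 2, u ≠ 1), so both are valid.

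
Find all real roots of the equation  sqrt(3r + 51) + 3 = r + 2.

Isolate the radical: sqrt(3r + 51) = r - 1.
Square both sides: 3r + 51 = (r - 1)^2.
Expand and rearrange: r^2 - 5r - 50 = 0.
Solving gives r = 10 or r = -5.
Check each candidate in the original equation:
  r = 10: sqrt(81) = 9, while r - 1 = 9 — valid.
  r = -5: sqrt(36) = 6, while r - 1 = -6 — extraneous.

r = 10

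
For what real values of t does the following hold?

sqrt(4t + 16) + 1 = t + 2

t = 5

Isolate the radical: sqrt(4t + 16) = t + 1.
Square both sides: 4t + 16 = (t + 1)^2.
Expand and rearrange: t^2 - 2t - 15 = 0.
Solving gives t = 5 or t = -3.
Check each candidate in the original equation:
  t = 5: sqrt(36) = 6, while t + 1 = 6 — valid.
  t = -3: sqrt(4) = 2, while t + 1 = -2 — extraneous.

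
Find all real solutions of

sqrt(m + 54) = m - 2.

Square both sides: m + 54 = (m - 2)^2.
Expand and rearrange: m^2 - 5m - 50 = 0.
Solving gives m = 10 or m = -5.
Check each candidate in the original equation:
  m = 10: sqrt(64) = 8, while m - 2 = 8 — valid.
  m = -5: sqrt(49) = 7, while m - 2 = -7 — extraneous.

m = 10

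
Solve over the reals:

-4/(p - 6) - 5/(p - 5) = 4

Multiply both sides by (p - 6)(p - 5):
-4(p - 5) - 5(p - 6) = 4(p - 6)(p - 5).
Expand and collect terms: 4p² - 35p + 70 = 0.
By the quadratic formula, p = (35 ± √105) / 8, so p ≈ 5.6559 or p ≈ 3.0941.
Neither value makes a denominator zero (p ≠ 6, p ≠ 5), so both are valid.

p = 3.0941 or p = 5.6559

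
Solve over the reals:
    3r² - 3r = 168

r = -7 or r = 8

Bring every term to one side: 3r² - 3r - 168 = 0.
Factor: 3(r + 7)(r - 8) = 0.
So r = -7 or r = 8.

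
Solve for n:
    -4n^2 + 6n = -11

Rearrange to standard form: -4n^2 + 6n + 11 = 0.
Discriminant: (6)^2 - 4*(-4)*11 = 212.
Quadratic formula: n = (-6 +/- sqrt(212)) / (-8).
So n = 3/4 - sqrt(53)/4 ~= -1.07 or n = 3/4 + sqrt(53)/4 ~= 2.57.

n = -1.07 or n = 2.57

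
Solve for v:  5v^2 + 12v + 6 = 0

Discriminant: (12)^2 - 4*5*6 = 24.
Quadratic formula: v = (-12 +/- sqrt(24)) / 10.
So v = -6/5 + sqrt(6)/5 ~= -0.7101 or v = -6/5 - sqrt(6)/5 ~= -1.6899.

v = -1.6899 or v = -0.7101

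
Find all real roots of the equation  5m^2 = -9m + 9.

m = -2.5155 or m = 0.7155

Rearrange to standard form: 5m^2 + 9m - 9 = 0.
Discriminant: (9)^2 - 4*5*(-9) = 261.
Quadratic formula: m = (-9 +/- sqrt(261)) / 10.
So m = -9/10 + 3*sqrt(29)/10 ~= 0.7155 or m = -3*sqrt(29)/10 - 9/10 ~= -2.5155.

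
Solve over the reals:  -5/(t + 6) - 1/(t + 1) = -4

t = -4.8267 or t = -0.6733

Multiply both sides by (t + 6)(t + 1):
-5(t + 1) - (t + 6) = -4(t + 6)(t + 1).
Expand and collect terms: -4t^2 - 22t - 13 = 0.
By the quadratic formula, t = (22 +/- sqrt(276)) / -8, so t ~= -4.8267 or t ~= -0.6733.
Neither value makes a denominator zero (t != -6, t != -1), so both are valid.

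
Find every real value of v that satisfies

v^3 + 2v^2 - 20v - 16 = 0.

v = -5.2361 or v = -0.7639 or v = 4

Possible rational roots are divisors of -16. Testing v = 4 gives 0, so (v - 4) is a factor.
Divide: v^3 + 2v^2 - 20v - 16 = (v - 4)(v^2 + 6v + 4).
Apply the quadratic formula to v^2 + 6v + 4 = 0: v = (-6 +/- sqrt(20))/2, i.e. v ~= -0.7639 or v ~= -5.2361.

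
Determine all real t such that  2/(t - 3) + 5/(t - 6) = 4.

t = 3.3401 or t = 7.4099

Multiply both sides by (t - 3)(t - 6):
2(t - 6) + 5(t - 3) = 4(t - 3)(t - 6).
Expand and collect terms: 4t² - 43t + 99 = 0.
By the quadratic formula, t = (43 ± √265) / 8, so t ≈ 7.4099 or t ≈ 3.3401.
Neither value makes a denominator zero (t ≠ 3, t ≠ 6), so both are valid.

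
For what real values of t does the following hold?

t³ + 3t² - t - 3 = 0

t = -3 or t = -1 or t = 1

Possible rational roots are divisors of -3. Testing t = -3 gives 0, so (t + 3) is a factor.
Divide: t³ + 3t² - t - 3 = (t + 3)(t² - 1).
Factor the quadratic: t = 1 or t = -1.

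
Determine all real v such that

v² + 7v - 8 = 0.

v = -8 or v = 1

Factor: (v + 8)(v - 1) = 0.
So v = -8 or v = 1.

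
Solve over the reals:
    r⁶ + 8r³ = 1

r = -2.0102 or r = 0.4975

Let u = r³. The equation becomes u² + 8u - 1 = 0.
By the quadratic formula, u = -4 + √(17) or u = -√(17) - 4.
r³ = -4 + √(17) gives r = ∛(-4 + √(17)) ≈ 0.4975.
r³ = -√(17) - 4 gives r = -∛(4 + √(17)) ≈ -2.0102.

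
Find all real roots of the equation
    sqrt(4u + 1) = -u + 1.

Square both sides: 4u + 1 = (-u + 1)^2.
Expand and rearrange: u^2 - 6u = 0.
Solving gives u = 6 or u = 0.
Check each candidate in the original equation:
  u = 6: sqrt(25) = 5, while -u + 1 = -5 — extraneous.
  u = 0: sqrt(1) = 1, while -u + 1 = 1 — valid.

u = 0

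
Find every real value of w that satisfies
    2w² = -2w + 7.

Rearrange to standard form: 2w² + 2w - 7 = 0.
Discriminant: (2)² − 4·2·(-7) = 60.
Quadratic formula: w = (-2 ± √60) / 4.
So w = -1/2 + √(15)/2 ≈ 1.4365 or w = -√(15)/2 - 1/2 ≈ -2.4365.

w = -2.4365 or w = 1.4365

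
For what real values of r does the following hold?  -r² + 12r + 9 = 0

Discriminant: (12)² − 4·(-1)·9 = 180.
Quadratic formula: r = (-12 ± √180) / (-2).
So r = 6 - 3·√(5) ≈ -0.7082 or r = 6 + 3·√(5) ≈ 12.7082.

r = -0.7082 or r = 12.7082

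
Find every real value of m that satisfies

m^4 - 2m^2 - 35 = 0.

m = -2.6458 or m = 2.6458

Let u = m^2. The equation becomes u^2 - 2u - 35 = 0.
Factor: (u - 7)(u + 5) = 0, so u = 7 or u = -5.
m^2 = 7 gives m = +/-sqrt(7) ~= +/-2.6458.
m^2 = -5 < 0 has no real solution.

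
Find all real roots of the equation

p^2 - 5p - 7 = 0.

Discriminant: (-5)^2 - 4*1*(-7) = 53.
Quadratic formula: p = (5 +/- sqrt(53)) / 2.
So p = 5/2 + sqrt(53)/2 ~= 6.1401 or p = 5/2 - sqrt(53)/2 ~= -1.1401.

p = -1.1401 or p = 6.1401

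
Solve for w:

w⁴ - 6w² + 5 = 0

w = -2.2361 or w = -1 or w = 1 or w = 2.2361

Let u = w². The equation becomes u² - 6u + 5 = 0.
Factor: (u - 5)(u - 1) = 0, so u = 5 or u = 1.
w² = 5 gives w = ±√(5) ≈ ±2.2361.
w² = 1 gives w = ±1.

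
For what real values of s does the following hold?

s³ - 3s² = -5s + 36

s = 4

Rearrange: s³ - 3s² + 5s - 36 = 0.
Possible rational roots are divisors of -36. Testing s = 4 gives 0, so (s - 4) is a factor.
Divide: s³ - 3s² + 5s - 36 = (s - 4)(s² + s + 9).
The quadratic s² + s + 9 has discriminant -35 < 0, so no further real roots.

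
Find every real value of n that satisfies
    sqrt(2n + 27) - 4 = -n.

Isolate the radical: sqrt(2n + 27) = -n + 4.
Square both sides: 2n + 27 = (-n + 4)^2.
Expand and rearrange: n^2 - 10n - 11 = 0.
Solving gives n = 11 or n = -1.
Check each candidate in the original equation:
  n = 11: sqrt(49) = 7, while -n + 4 = -7 — extraneous.
  n = -1: sqrt(25) = 5, while -n + 4 = 5 — valid.

n = -1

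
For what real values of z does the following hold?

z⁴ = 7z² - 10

Let u = z². The equation becomes u² - 7u + 10 = 0.
Factor: (u - 2)(u - 5) = 0, so u = 2 or u = 5.
z² = 2 gives z = ±√(2) ≈ ±1.4142.
z² = 5 gives z = ±√(5) ≈ ±2.2361.

z = -2.2361 or z = -1.4142 or z = 1.4142 or z = 2.2361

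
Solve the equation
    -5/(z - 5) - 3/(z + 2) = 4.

z = -2.8912 or z = 3.8912

Multiply both sides by (z - 5)(z + 2):
-5(z + 2) - 3(z - 5) = 4(z - 5)(z + 2).
Expand and collect terms: 4z^2 - 4z - 45 = 0.
By the quadratic formula, z = (4 +/- sqrt(736)) / 8, so z ~= 3.8912 or z ~= -2.8912.
Neither value makes a denominator zero (z != 5, z != -2), so both are valid.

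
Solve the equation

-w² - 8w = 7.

w = -7 or w = -1

Bring every term to one side: -w² - 8w - 7 = 0.
Factor: -1(w + 7)(w + 1) = 0.
So w = -7 or w = -1.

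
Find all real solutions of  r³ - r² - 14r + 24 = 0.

Possible rational roots are divisors of 24. Testing r = 2 gives 0, so (r - 2) is a factor.
Divide: r³ - r² - 14r + 24 = (r - 2)(r² + r - 12).
Factor the quadratic: r = 3 or r = -4.

r = -4 or r = 2 or r = 3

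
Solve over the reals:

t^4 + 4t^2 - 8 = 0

t = -1.21 or t = 1.21

Let u = t^2. The equation becomes u^2 + 4u - 8 = 0.
By the quadratic formula, u = -2 + 2*sqrt(3) or u = -2*sqrt(3) - 2.
t^2 = -2 + 2*sqrt(3) gives t = +/-sqrt(-2 + 2*sqrt(3)) ~= +/-1.21.
t^2 = -2*sqrt(3) - 2 < 0 has no real solution.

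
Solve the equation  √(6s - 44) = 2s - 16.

s = 10

Square both sides: 6s - 44 = (2s - 16)².
Expand and rearrange: 4s² - 70s + 300 = 0.
Solving gives s = 10 or s = 7.5.
Check each candidate in the original equation:
  s = 10: √(16) = 4, while 2s - 16 = 4 — valid.
  s = 7.5: √(1) = 1, while 2s - 16 = -1 — extraneous.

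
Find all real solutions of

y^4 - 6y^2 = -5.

Let u = y^2. The equation becomes u^2 - 6u + 5 = 0.
Factor: (u - 1)(u - 5) = 0, so u = 1 or u = 5.
y^2 = 1 gives y = +/-1.
y^2 = 5 gives y = +/-sqrt(5) ~= +/-2.2361.

y = -2.2361 or y = -1 or y = 1 or y = 2.2361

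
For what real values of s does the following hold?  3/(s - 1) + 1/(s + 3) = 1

s = -2.4641 or s = 4.4641

Multiply both sides by (s - 1)(s + 3):
3(s + 3) + (s - 1) = (s - 1)(s + 3).
Expand and collect terms: s^2 - 2s - 11 = 0.
By the quadratic formula, s = (2 +/- sqrt(48)) / 2, so s ~= 4.4641 or s ~= -2.4641.
Neither value makes a denominator zero (s != 1, s != -3), so both are valid.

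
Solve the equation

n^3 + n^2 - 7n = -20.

Rearrange: n^3 + n^2 - 7n + 20 = 0.
Possible rational roots are divisors of 20. Testing n = -4 gives 0, so (n + 4) is a factor.
Divide: n^3 + n^2 - 7n + 20 = (n + 4)(n^2 - 3n + 5).
The quadratic n^2 - 3n + 5 has discriminant -11 < 0, so no further real roots.

n = -4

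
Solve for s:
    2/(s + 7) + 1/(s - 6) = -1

Multiply both sides by (s + 7)(s - 6):
2(s - 6) + (s + 7) = -(s + 7)(s - 6).
Expand and collect terms: -s^2 - 4s + 47 = 0.
By the quadratic formula, s = (4 +/- sqrt(204)) / -2, so s ~= -9.1414 or s ~= 5.1414.
Neither value makes a denominator zero (s != -7, s != 6), so both are valid.

s = -9.1414 or s = 5.1414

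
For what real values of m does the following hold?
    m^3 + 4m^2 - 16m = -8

m = -6.6056 or m = 0.6056 or m = 2

Rearrange: m^3 + 4m^2 - 16m + 8 = 0.
Possible rational roots are divisors of 8. Testing m = 2 gives 0, so (m - 2) is a factor.
Divide: m^3 + 4m^2 - 16m + 8 = (m - 2)(m^2 + 6m - 4).
Apply the quadratic formula to m^2 + 6m - 4 = 0: m = (-6 +/- sqrt(52))/2, i.e. m ~= 0.6056 or m ~= -6.6056.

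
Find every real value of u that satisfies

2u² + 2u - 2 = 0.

Discriminant: (2)² − 4·2·(-2) = 20.
Quadratic formula: u = (-2 ± √20) / 4.
So u = -1/2 + √(5)/2 ≈ 0.618 or u = -√(5)/2 - 1/2 ≈ -1.618.

u = -1.618 or u = 0.618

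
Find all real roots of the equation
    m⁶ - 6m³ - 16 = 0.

Let u = m³. The equation becomes u² - 6u - 16 = 0.
Factor: (u - 8)(u + 2) = 0, so u = 8 or u = -2.
m³ = 8 gives m = 2.
m³ = -2 gives m = -∛(2) ≈ -1.2599.

m = -1.2599 or m = 2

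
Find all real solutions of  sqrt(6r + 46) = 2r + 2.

Square both sides: 6r + 46 = (2r + 2)^2.
Expand and rearrange: 4r^2 + 2r - 42 = 0.
Solving gives r = 3 or r = -3.5.
Check each candidate in the original equation:
  r = 3: sqrt(64) = 8, while 2r + 2 = 8 — valid.
  r = -3.5: sqrt(25) = 5, while 2r + 2 = -5 — extraneous.

r = 3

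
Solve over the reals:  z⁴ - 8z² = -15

z = -2.2361 or z = -1.7321 or z = 1.7321 or z = 2.2361

Let u = z². The equation becomes u² - 8u + 15 = 0.
Factor: (u - 5)(u - 3) = 0, so u = 5 or u = 3.
z² = 5 gives z = ±√(5) ≈ ±2.2361.
z² = 3 gives z = ±√(3) ≈ ±1.7321.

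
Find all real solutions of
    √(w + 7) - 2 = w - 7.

w = 9

Isolate the radical: √(w + 7) = w - 5.
Square both sides: w + 7 = (w - 5)².
Expand and rearrange: w² - 11w + 18 = 0.
Solving gives w = 9 or w = 2.
Check each candidate in the original equation:
  w = 9: √(16) = 4, while w - 5 = 4 — valid.
  w = 2: √(9) = 3, while w - 5 = -3 — extraneous.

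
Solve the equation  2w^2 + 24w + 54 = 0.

w = -9 or w = -3

Factor: 2(w + 9)(w + 3) = 0.
So w = -9 or w = -3.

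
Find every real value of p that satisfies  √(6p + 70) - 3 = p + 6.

p = -1

Isolate the radical: √(6p + 70) = p + 9.
Square both sides: 6p + 70 = (p + 9)².
Expand and rearrange: p² + 12p + 11 = 0.
Solving gives p = -1 or p = -11.
Check each candidate in the original equation:
  p = -1: √(64) = 8, while p + 9 = 8 — valid.
  p = -11: √(4) = 2, while p + 9 = -2 — extraneous.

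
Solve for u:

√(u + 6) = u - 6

u = 10

Square both sides: u + 6 = (u - 6)².
Expand and rearrange: u² - 13u + 30 = 0.
Solving gives u = 10 or u = 3.
Check each candidate in the original equation:
  u = 10: √(16) = 4, while u - 6 = 4 — valid.
  u = 3: √(9) = 3, while u - 6 = -3 — extraneous.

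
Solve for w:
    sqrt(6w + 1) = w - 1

w = 8

Square both sides: 6w + 1 = (w - 1)^2.
Expand and rearrange: w^2 - 8w = 0.
Solving gives w = 8 or w = 0.
Check each candidate in the original equation:
  w = 8: sqrt(49) = 7, while w - 1 = 7 — valid.
  w = 0: sqrt(1) = 1, while w - 1 = -1 — extraneous.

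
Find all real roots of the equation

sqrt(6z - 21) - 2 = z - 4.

z = 5

Isolate the radical: sqrt(6z - 21) = z - 2.
Square both sides: 6z - 21 = (z - 2)^2.
Expand and rearrange: z^2 - 10z + 25 = 0.
This gives the repeated root z = 5.
Check in the original equation:
  z = 5: sqrt(9) = 3, while z - 2 = 3 — valid.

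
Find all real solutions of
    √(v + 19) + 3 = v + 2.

Isolate the radical: √(v + 19) = v - 1.
Square both sides: v + 19 = (v - 1)².
Expand and rearrange: v² - 3v - 18 = 0.
Solving gives v = 6 or v = -3.
Check each candidate in the original equation:
  v = 6: √(25) = 5, while v - 1 = 5 — valid.
  v = -3: √(16) = 4, while v - 1 = -4 — extraneous.

v = 6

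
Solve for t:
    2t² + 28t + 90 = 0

Factor: 2(t + 5)(t + 9) = 0.
So t = -5 or t = -9.

t = -9 or t = -5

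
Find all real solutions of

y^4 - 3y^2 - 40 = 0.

Let u = y^2. The equation becomes u^2 - 3u - 40 = 0.
Factor: (u - 8)(u + 5) = 0, so u = 8 or u = -5.
y^2 = 8 gives y = +/-2*sqrt(2) ~= +/-2.8284.
y^2 = -5 < 0 has no real solution.

y = -2.8284 or y = 2.8284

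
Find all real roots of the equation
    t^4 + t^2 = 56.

Let u = t^2. The equation becomes u^2 + u - 56 = 0.
Factor: (u - 7)(u + 8) = 0, so u = 7 or u = -8.
t^2 = 7 gives t = +/-sqrt(7) ~= +/-2.6458.
t^2 = -8 < 0 has no real solution.

t = -2.6458 or t = 2.6458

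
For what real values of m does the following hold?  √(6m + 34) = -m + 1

Square both sides: 6m + 34 = (-m + 1)².
Expand and rearrange: m² - 8m - 33 = 0.
Solving gives m = 11 or m = -3.
Check each candidate in the original equation:
  m = 11: √(100) = 10, while -m + 1 = -10 — extraneous.
  m = -3: √(16) = 4, while -m + 1 = 4 — valid.

m = -3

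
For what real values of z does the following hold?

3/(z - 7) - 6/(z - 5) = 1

Multiply both sides by (z - 7)(z - 5):
3(z - 5) - 6(z - 7) = (z - 7)(z - 5).
Expand and collect terms: z^2 - 9z + 8 = 0.
Factor or apply the quadratic formula: z = 8 or z = 1.
Neither value makes a denominator zero (z != 7, z != 5), so both are valid.

z = 1 or z = 8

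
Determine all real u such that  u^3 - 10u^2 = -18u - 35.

u = -1.1401 or u = 5 or u = 6.1401

Rearrange: u^3 - 10u^2 + 18u + 35 = 0.
Possible rational roots are divisors of 35. Testing u = 5 gives 0, so (u - 5) is a factor.
Divide: u^3 - 10u^2 + 18u + 35 = (u - 5)(u^2 - 5u - 7).
Apply the quadratic formula to u^2 - 5u - 7 = 0: u = (5 +/- sqrt(53))/2, i.e. u ~= 6.1401 or u ~= -1.1401.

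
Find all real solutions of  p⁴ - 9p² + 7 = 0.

Let u = p². The equation becomes u² - 9u + 7 = 0.
By the quadratic formula, u = √(53)/2 + 9/2 or u = 9/2 - √(53)/2.
p² = √(53)/2 + 9/2 gives p = ±√(√(53)/2 + 9/2) ≈ ±2.8531.
p² = 9/2 - √(53)/2 gives p = ±√(9/2 - √(53)/2) ≈ ±0.9273.

p = -2.8531 or p = -0.9273 or p = 0.9273 or p = 2.8531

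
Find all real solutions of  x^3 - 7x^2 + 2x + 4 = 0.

x = -0.6056 or x = 1 or x = 6.6056

Possible rational roots are divisors of 4. Testing x = 1 gives 0, so (x - 1) is a factor.
Divide: x^3 - 7x^2 + 2x + 4 = (x - 1)(x^2 - 6x - 4).
Apply the quadratic formula to x^2 - 6x - 4 = 0: x = (6 +/- sqrt(52))/2, i.e. x ~= 6.6056 or x ~= -0.6056.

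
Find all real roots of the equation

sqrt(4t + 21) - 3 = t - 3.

t = 7

Isolate the radical: sqrt(4t + 21) = t.
Square both sides: 4t + 21 = (t)^2.
Expand and rearrange: t^2 - 4t - 21 = 0.
Solving gives t = 7 or t = -3.
Check each candidate in the original equation:
  t = 7: sqrt(49) = 7, while t = 7 — valid.
  t = -3: sqrt(9) = 3, while t = -3 — extraneous.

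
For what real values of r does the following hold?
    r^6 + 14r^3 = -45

Let u = r^3. The equation becomes u^2 + 14u + 45 = 0.
Factor: (u + 9)(u + 5) = 0, so u = -9 or u = -5.
r^3 = -9 gives r = -(9)^(1/3) ~= -2.0801.
r^3 = -5 gives r = -(5)^(1/3) ~= -1.71.

r = -2.0801 or r = -1.71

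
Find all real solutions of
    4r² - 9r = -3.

Rearrange to standard form: 4r² - 9r + 3 = 0.
Discriminant: (-9)² − 4·4·3 = 33.
Quadratic formula: r = (9 ± √33) / 8.
So r = √(33)/8 + 9/8 ≈ 1.8431 or r = 9/8 - √(33)/8 ≈ 0.4069.

r = 0.4069 or r = 1.8431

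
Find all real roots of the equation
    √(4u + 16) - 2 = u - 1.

u = 5

Isolate the radical: √(4u + 16) = u + 1.
Square both sides: 4u + 16 = (u + 1)².
Expand and rearrange: u² - 2u - 15 = 0.
Solving gives u = 5 or u = -3.
Check each candidate in the original equation:
  u = 5: √(36) = 6, while u + 1 = 6 — valid.
  u = -3: √(4) = 2, while u + 1 = -2 — extraneous.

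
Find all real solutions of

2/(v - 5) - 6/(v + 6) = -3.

v = -3.8368 or v = 4.1701

Multiply both sides by (v - 5)(v + 6):
2(v + 6) - 6(v - 5) = -3(v - 5)(v + 6).
Expand and collect terms: -3v^2 + v + 48 = 0.
By the quadratic formula, v = (-1 +/- sqrt(577)) / -6, so v ~= -3.8368 or v ~= 4.1701.
Neither value makes a denominator zero (v != 5, v != -6), so both are valid.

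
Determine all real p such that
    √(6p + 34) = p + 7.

Square both sides: 6p + 34 = (p + 7)².
Expand and rearrange: p² + 8p + 15 = 0.
Solving gives p = -3 or p = -5.
Check each candidate in the original equation:
  p = -3: √(16) = 4, while p + 7 = 4 — valid.
  p = -5: √(4) = 2, while p + 7 = 2 — valid.

p = -5 or p = -3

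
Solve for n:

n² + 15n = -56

n = -8 or n = -7

Bring every term to one side: n² + 15n + 56 = 0.
Factor: (n + 7)(n + 8) = 0.
So n = -7 or n = -8.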